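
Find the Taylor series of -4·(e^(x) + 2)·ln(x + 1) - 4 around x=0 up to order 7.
-167·x^7/126 + 55·x^6/36 - 19·x^5/10 + 2·x^4 - 4·x^3 + 2·x^2 - 12·x - 4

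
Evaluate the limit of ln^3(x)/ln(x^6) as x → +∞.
This is an ∞/∞ indeterminate form as x → +∞.
Write ln(x^6) = 6·ln(x), reducing the quotient to ln^2(x)/6 → ∞.
Limit = ∞.

Final answer: ∞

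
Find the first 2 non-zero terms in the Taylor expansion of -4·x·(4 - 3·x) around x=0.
12·x^2 - 16·x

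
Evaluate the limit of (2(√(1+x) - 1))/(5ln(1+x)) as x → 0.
Both numerator and denominator → 0 as x → 0; this is a 0/0 indeterminate form.
Expand each to leading order near x = 0: numerator ~ x, denominator ~ 5·x.
The limit of the ratio is 1/5.

Final answer: 1/5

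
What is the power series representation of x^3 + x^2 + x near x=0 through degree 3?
x^3 + x^2 + x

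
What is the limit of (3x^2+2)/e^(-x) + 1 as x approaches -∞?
The quotient is an ∞/∞ indeterminate form as x → -∞.
Compare growth rates of the dominant terms (exponentials ≫ polynomials ≫ logarithms), or apply L'Hôpital's rule; the quotient → 0.
Adding the constant: 0 + 1 = 1. Limit = 1.

Final answer: 1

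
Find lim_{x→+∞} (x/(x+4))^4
As x → +∞: x/(x+4) = 1/(1 + 4/x) → 1, and the 4th power of a limit-1 base also → 1.
Limit = 1.

Final answer: 1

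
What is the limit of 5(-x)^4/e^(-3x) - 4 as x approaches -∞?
The quotient is an ∞/∞ indeterminate form as x → -∞.
Compare growth rates of the dominant terms (exponentials ≫ polynomials ≫ logarithms), or apply L'Hôpital's rule; the quotient → 0.
Adding the constant: 0 - 4 = -4. Limit = -4.

Final answer: -4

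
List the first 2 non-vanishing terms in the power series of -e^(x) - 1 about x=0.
-x - 2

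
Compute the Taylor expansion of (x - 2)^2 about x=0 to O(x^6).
x^2 - 4·x + 4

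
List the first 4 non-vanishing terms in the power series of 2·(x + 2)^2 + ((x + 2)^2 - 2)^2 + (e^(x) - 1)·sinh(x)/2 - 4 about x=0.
33·x^3/4 + 45·x^2/2 + 24·x + 8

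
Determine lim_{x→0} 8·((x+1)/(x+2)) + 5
Direct substitution at x = 0 gives 9.

Final answer: 9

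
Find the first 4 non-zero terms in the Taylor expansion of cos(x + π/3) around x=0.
√(3)·x^3/12 - x^2/4 - √(3)·x/2 + 1/2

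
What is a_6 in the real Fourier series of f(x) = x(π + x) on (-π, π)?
a_6 = (1/π) ∫_{-π}^{π} f(x)·cos(6x) dx.
Evaluate the integral (use parity and integration by parts as needed): a_6 = 1/9.

Final answer: 1/9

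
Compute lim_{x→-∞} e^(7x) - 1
Evaluate the dominant behaviour as x → -∞; each term tends to a finite value or vanishes.
Limit = -1.

Final answer: -1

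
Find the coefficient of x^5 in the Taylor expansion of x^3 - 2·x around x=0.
Expand to order 5: x^3 - 2·x = x^3 - 2·x + O(x^6).
The coefficient of x^5 is 0.

Final answer: 0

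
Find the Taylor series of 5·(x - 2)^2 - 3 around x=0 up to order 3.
5·x^2 - 20·x + 17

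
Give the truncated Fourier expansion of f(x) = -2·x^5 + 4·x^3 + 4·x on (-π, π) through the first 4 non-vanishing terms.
(-520 - 4·π^4 + 88·π^2)·sin(x) + (-14·π^2 + 17 + 2·π^4)·sin(2·x) + (-4·π^4/3 - 88/81 + 152·π^2/27)·sin(3·x) + (-13·π^2/4 - 25/32 + π^4)·sin(4·x)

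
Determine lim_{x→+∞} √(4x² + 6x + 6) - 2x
As x → +∞: multiply by the conjugate to get (6x+6)/(√(4x²+6x+6)+2x); the denominator ~ 4x, so the limit is 6/4 = 3/2.
Limit = 3/2.

Final answer: 3/2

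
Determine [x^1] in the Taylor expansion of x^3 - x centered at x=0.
Expand to order 1: x^3 - x = -x + O(x^2).
The coefficient of x^1 is -1.

Final answer: -1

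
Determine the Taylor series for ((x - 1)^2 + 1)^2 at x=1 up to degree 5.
1 + 2·(x - 1)^2 + (x - 1)^4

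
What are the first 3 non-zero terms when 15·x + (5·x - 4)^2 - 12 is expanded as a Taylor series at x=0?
25·x^2 - 25·x + 4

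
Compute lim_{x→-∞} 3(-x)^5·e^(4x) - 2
The product is a 0·∞ indeterminate form at x → -∞.
Rewrite the product as 3(-x)^5 / e^(-4x) (an ∞/∞ form) and apply L'Hôpital, or use the standard hierarchy e^(4|x|) ≫ |(-x)^5| as x → -∞.
The indeterminate product → 0, so the limit = -2.

Final answer: -2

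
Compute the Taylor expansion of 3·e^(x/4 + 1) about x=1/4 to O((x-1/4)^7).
3·e^(17/16) + 3·e^(17/16)·(x - 1/4)/4 + 3·e^(17/16)·(x - 1/4)^2/32 + e^(17/16)·(x - 1/4)^3/128 + e^(17/16)·(x - 1/4)^4/2048 + e^(17/16)·(x - 1/4)^5/40960 + e^(17/16)·(x - 1/4)^6/983040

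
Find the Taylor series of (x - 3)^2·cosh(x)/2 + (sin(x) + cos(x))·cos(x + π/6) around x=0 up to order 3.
x^3·(-7/6 - √(3)/3) + x^2·(9/4 - √(3)/2) + x·(-7/2 + √(3)/2) + √(3)/2 + 9/2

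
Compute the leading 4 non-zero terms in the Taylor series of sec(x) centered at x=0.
61·x^6/720 + 5·x^4/24 + x^2/2 + 1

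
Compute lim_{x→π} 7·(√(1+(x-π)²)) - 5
Direct substitution at x = π gives 2.

Final answer: 2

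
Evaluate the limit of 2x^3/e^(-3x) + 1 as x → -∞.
The quotient is an ∞/∞ indeterminate form as x → -∞.
Compare growth rates of the dominant terms (exponentials ≫ polynomials ≫ logarithms), or apply L'Hôpital's rule; the quotient → 0.
Adding the constant: 0 + 1 = 1. Limit = 1.

Final answer: 1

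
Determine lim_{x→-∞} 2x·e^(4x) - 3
The product is a 0·∞ indeterminate form at x → -∞.
Rewrite the product as 2x / e^(-4x) (an ∞/∞ form) and apply L'Hôpital, or use the standard hierarchy e^(4|x|) ≫ |x| as x → -∞.
The indeterminate product → 0, so the limit = -3.

Final answer: -3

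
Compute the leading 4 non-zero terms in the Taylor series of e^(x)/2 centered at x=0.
x^3/12 + x^2/4 + x/2 + 1/2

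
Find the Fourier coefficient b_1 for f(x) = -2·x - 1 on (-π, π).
b_1 = (1/π) ∫_{-π}^{π} f(x)·sin(1x) dx.
Evaluate the integral (use parity and integration by parts as needed): b_1 = -4.

Final answer: -4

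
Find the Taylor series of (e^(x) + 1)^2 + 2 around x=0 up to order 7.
13·x^7/504 + 11·x^6/120 + 17·x^5/60 + 3·x^4/4 + 5·x^3/3 + 3·x^2 + 4·x + 6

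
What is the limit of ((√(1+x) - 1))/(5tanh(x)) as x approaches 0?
Both numerator and denominator → 0 as x → 0; this is a 0/0 indeterminate form.
Expand each to leading order near x = 0: numerator ~ x/2, denominator ~ 5·x.
The limit of the ratio is 1/10.

Final answer: 1/10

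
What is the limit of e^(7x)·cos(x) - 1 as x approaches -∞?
Evaluate the dominant behaviour as x → -∞; each term tends to a finite value or vanishes.
Limit = -1.

Final answer: -1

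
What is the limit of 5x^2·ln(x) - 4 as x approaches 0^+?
The product is a 0·∞ indeterminate form at x → 0⁺.
Rewrite the product as 5·ln(x) / x^(-2) and apply L'Hôpital, or use the standard hierarchy x^(-2) ≫ |ln x| as x → 0⁺.
The indeterminate product → 0, so the limit = -4.

Final answer: -4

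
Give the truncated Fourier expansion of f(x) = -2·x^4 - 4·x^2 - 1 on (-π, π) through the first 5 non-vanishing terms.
(-80 + 16·π^2)·cos(x) + (2 - 4·π^2)·cos(2·x) + (16/27 + 16·π^2/9)·cos(3·x) + (-π^2 - 5/8)·cos(4·x) - 2·π^4/5 - 4·π^2/3 - 1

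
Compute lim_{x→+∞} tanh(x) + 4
Evaluate the dominant behaviour as x → +∞; each term tends to a finite value or vanishes.
Limit = 5.

Final answer: 5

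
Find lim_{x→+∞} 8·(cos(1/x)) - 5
Evaluate the dominant behaviour as x → +∞; each term tends to a finite value or vanishes.
Limit = 3.

Final answer: 3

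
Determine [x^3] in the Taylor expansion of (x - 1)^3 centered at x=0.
Expand to order 3: (x - 1)^3 = x^3 - 3·x^2 + 3·x - 1 + O(x^4).
The coefficient of x^3 is 1.

Final answer: 1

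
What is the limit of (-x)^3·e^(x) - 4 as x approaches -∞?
The product is a 0·∞ indeterminate form at x → -∞.
Rewrite the product as (-x)^3 / e^(-x) (an ∞/∞ form) and apply L'Hôpital, or use the standard hierarchy e^(|x|) ≫ |(-x)^3| as x → -∞.
The indeterminate product → 0, so the limit = -4.

Final answer: -4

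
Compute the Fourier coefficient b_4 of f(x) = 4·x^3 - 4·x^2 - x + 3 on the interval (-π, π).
b_4 = (1/π) ∫_{-π}^{π} f(x)·sin(4x) dx.
Evaluate the integral (use parity and integration by parts as needed): b_4 = 5/4 - 2·π^2.

Final answer: 5/4 - 2·π^2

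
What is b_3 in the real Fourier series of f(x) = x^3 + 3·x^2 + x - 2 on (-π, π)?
b_3 = (1/π) ∫_{-π}^{π} f(x)·sin(3x) dx.
Evaluate the integral (use parity and integration by parts as needed): b_3 = 2/9 + 2·π^2/3.

Final answer: 2/9 + 2·π^2/3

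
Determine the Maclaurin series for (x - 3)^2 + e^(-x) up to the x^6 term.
x^6/720 - x^5/120 + x^4/24 - x^3/6 + 3·x^2/2 - 7·x + 10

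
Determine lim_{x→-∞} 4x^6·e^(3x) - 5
The product is a 0·∞ indeterminate form at x → -∞.
Rewrite the product as 4x^6 / e^(-3x) (an ∞/∞ form) and apply L'Hôpital, or use the standard hierarchy e^(3|x|) ≫ |x^6| as x → -∞.
The indeterminate product → 0, so the limit = -5.

Final answer: -5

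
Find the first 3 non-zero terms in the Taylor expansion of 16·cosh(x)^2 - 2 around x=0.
16·x^4/3 + 16·x^2 + 14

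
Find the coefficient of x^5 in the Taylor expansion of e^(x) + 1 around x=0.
Expand to order 5: e^(x) + 1 = x^5/120 + x^4/24 + x^3/6 + x^2/2 + x + 2 + O(x^6).
The coefficient of x^5 is 1/120.

Final answer: 1/120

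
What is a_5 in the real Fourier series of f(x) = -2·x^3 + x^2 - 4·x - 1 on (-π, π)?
a_5 = (1/π) ∫_{-π}^{π} f(x)·cos(5x) dx.
Evaluate the integral (use parity and integration by parts as needed): a_5 = -4/25.

Final answer: -4/25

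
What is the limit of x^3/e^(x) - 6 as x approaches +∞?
The quotient is an ∞/∞ indeterminate form as x → +∞.
The exponential denominator e^(x) dominates the polynomial numerator (e^x ≫ x^3 as x → ∞), so the quotient → 0.
Adding the constant: 0 - 6 = -6. Limit = -6.

Final answer: -6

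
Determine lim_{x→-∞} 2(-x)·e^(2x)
This is a 0·∞ indeterminate form at x → -∞.
Rewrite the product as 2(-x) / e^(-2x) (an ∞/∞ form) and apply L'Hôpital, or use the standard hierarchy e^(2|x|) ≫ |(-x)| as x → -∞.
The indeterminate product → 0, so the limit = 0.

Final answer: 0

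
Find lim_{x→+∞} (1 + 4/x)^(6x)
As x → +∞: write (1 + 4/x)^(6x) = ((1 + 4/x)^x)^6 → (e^4)^6 = e^24.
Limit = e^(24).

Final answer: e^(24)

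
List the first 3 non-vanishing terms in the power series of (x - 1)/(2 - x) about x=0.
x^2/8 + x/4 - 1/2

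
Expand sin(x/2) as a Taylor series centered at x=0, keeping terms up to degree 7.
-x^7/645120 + x^5/3840 - x^3/48 + x/2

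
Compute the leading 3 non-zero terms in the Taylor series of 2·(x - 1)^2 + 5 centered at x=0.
2·x^2 - 4·x + 7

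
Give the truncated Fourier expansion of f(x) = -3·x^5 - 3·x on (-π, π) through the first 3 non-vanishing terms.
(-726 - 6·π^4 + 120·π^2)·sin(x) + (-15·π^2 + 51/2 + 3·π^4)·sin(2·x) + (-2·π^4 - 134/27 + 40·π^2/9)·sin(3·x)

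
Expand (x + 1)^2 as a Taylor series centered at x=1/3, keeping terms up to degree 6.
16/9 + 8·(x - 1/3)/3 + (x - 1/3)^2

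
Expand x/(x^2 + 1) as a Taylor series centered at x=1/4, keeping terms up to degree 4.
4/17 + 240·(x - 1/4)/289 - 3008·(x - 1/4)^2/4913 - 41216·(x - 1/4)^3/83521 + 1147904·(x - 1/4)^4/1419857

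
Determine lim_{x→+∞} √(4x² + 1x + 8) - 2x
As x → +∞: multiply by the conjugate to get (1x+8)/(√(4x²+1x+8)+2x); the denominator ~ 4x, so the limit is 1/4.
Limit = 1/4.

Final answer: 1/4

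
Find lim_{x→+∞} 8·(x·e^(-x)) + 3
Evaluate the dominant behaviour as x → +∞; each term tends to a finite value or vanishes.
Limit = 3.

Final answer: 3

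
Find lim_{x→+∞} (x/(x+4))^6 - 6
As x → +∞: x/(x+4) = 1/(1 + 4/x) → 1, and the 6th power of a limit-1 base also → 1; with the additive constant, 1 - 6 = -5.
Limit = -5.

Final answer: -5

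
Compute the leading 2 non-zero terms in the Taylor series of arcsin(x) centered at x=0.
x^3/6 + x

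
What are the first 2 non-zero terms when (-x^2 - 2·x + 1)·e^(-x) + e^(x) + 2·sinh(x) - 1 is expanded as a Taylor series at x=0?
2·x^2 + 1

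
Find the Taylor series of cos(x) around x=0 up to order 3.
1 - x^2/2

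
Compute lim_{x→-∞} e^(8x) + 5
Evaluate the dominant behaviour as x → -∞; each term tends to a finite value or vanishes.
Limit = 5.

Final answer: 5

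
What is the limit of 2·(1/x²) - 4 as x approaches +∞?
Evaluate the dominant behaviour as x → +∞; each term tends to a finite value or vanishes.
Limit = -4.

Final answer: -4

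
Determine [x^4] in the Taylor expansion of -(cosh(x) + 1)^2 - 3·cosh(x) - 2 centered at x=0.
Expand to order 4: -(cosh(x) + 1)^2 - 3·cosh(x) - 2 = -13·x^4/24 - 7·x^2/2 - 9 + O(x^5).
The coefficient of x^4 is -13/24.

Final answer: -13/24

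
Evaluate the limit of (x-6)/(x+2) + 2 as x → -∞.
Evaluate the dominant behaviour as x → -∞; each term tends to a finite value or vanishes.
Limit = 3.

Final answer: 3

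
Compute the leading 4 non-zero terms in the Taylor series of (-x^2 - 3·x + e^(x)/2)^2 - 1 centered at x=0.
23·x^3/6 + 11·x^2/2 - 5·x/2 - 3/4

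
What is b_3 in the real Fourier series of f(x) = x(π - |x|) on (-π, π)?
b_3 = (1/π) ∫_{-π}^{π} f(x)·sin(3x) dx.
Evaluate the integral (use parity and integration by parts as needed): b_3 = 8/(27·π).

Final answer: 8/(27·π)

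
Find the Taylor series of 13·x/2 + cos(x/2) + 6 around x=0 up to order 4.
x^4/384 - x^2/8 + 13·x/2 + 7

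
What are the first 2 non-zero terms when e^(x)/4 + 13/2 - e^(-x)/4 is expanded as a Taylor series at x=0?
x/2 + 13/2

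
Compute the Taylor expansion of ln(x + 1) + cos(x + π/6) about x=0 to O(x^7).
x^6·(-1/6 - √(3)/1440) + 47·x^5/240 + x^4·(-1/4 + √(3)/48) + 5·x^3/12 + x^2·(-1/2 - √(3)/4) + x/2 + √(3)/2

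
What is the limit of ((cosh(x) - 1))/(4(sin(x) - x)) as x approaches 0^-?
Both numerator and denominator → 0 as x → 0^-; this is a 0/0 indeterminate form.
Expand each to leading order near x = 0: numerator ~ x^2/2, denominator ~ -2·x^3/3.
The limit of the ratio is ∞.

Final answer: ∞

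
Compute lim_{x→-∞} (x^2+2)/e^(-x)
This is an ∞/∞ indeterminate form as x → -∞.
Compare growth rates of the dominant terms (exponentials ≫ polynomials ≫ logarithms), or apply L'Hôpital's rule; the quotient → 0.
Limit = 0.

Final answer: 0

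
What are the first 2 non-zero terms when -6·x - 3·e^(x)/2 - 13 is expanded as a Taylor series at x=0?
-15·x/2 - 29/2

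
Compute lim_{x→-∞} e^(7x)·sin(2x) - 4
Evaluate the dominant behaviour as x → -∞; each term tends to a finite value or vanishes.
Limit = -4.

Final answer: -4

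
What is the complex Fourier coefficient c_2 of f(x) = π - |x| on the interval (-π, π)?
Compute the real Fourier coefficients first: a_2 = 0, b_2 = 0.
Then c_2 = (a_2 − i·b_2)/2 = 0.

Final answer: 0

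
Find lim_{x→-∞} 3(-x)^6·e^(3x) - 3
The product is a 0·∞ indeterminate form at x → -∞.
Rewrite the product as 3(-x)^6 / e^(-3x) (an ∞/∞ form) and apply L'Hôpital, or use the standard hierarchy e^(3|x|) ≫ |(-x)^6| as x → -∞.
The indeterminate product → 0, so the limit = -3.

Final answer: -3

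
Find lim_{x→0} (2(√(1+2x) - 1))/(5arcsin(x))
Both numerator and denominator → 0 as x → 0; this is a 0/0 indeterminate form.
Expand each to leading order near x = 0: numerator ~ 2·x, denominator ~ 5·x.
The limit of the ratio is 2/5.

Final answer: 2/5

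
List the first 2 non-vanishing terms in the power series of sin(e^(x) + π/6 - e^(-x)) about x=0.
√(3)·x + 1/2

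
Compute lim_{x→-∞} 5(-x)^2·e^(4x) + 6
The product is a 0·∞ indeterminate form at x → -∞.
Rewrite the product as 5(-x)^2 / e^(-4x) (an ∞/∞ form) and apply L'Hôpital, or use the standard hierarchy e^(4|x|) ≫ |(-x)^2| as x → -∞.
The indeterminate product → 0, so the limit = 6.

Final answer: 6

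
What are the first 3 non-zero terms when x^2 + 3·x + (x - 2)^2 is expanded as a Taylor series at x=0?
2·x^2 - x + 4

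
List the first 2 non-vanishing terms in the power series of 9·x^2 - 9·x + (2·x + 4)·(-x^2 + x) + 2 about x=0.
2 - 5·x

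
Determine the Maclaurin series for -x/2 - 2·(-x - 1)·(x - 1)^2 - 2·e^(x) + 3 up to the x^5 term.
-x^5/60 - x^4/12 + 5·x^3/3 - 3·x^2 - 9·x/2 + 3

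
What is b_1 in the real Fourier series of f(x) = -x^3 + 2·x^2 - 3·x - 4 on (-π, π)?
b_1 = (1/π) ∫_{-π}^{π} f(x)·sin(1x) dx.
Evaluate the integral (use parity and integration by parts as needed): b_1 = 6 - 2·π^2.

Final answer: 6 - 2·π^2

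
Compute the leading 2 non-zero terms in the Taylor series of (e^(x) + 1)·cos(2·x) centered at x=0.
x + 2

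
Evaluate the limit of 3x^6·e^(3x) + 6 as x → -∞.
The product is a 0·∞ indeterminate form at x → -∞.
Rewrite the product as 3x^6 / e^(-3x) (an ∞/∞ form) and apply L'Hôpital, or use the standard hierarchy e^(3|x|) ≫ |x^6| as x → -∞.
The indeterminate product → 0, so the limit = 6.

Final answer: 6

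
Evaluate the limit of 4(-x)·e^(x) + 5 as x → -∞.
The product is a 0·∞ indeterminate form at x → -∞.
Rewrite the product as 4(-x) / e^(-x) (an ∞/∞ form) and apply L'Hôpital, or use the standard hierarchy e^(|x|) ≫ |(-x)| as x → -∞.
The indeterminate product → 0, so the limit = 5.

Final answer: 5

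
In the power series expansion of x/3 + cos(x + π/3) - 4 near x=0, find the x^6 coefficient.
Expand to order 6: x/3 + cos(x + π/3) - 4 = -x^6/1440 - √(3)·x^5/240 + x^4/48 + √(3)·x^3/12 - x^2/4 + x·(1/3 - √(3)/2) - 7/2 + O(x^7).
The coefficient of x^6 is -1/1440.

Final answer: -1/1440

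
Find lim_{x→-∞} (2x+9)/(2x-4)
Evaluate the dominant behaviour as x → -∞; each term tends to a finite value or vanishes.
Limit = 1.

Final answer: 1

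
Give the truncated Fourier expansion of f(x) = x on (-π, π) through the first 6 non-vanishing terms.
2·sin(x) - sin(2·x) + 2·sin(3·x)/3 - sin(4·x)/2 + 2·sin(5·x)/5 - sin(6·x)/3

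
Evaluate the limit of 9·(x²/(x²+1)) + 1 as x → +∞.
Evaluate the dominant behaviour as x → +∞; each term tends to a finite value or vanishes.
Limit = 10.

Final answer: 10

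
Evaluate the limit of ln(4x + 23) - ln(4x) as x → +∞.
This is an ∞ − ∞ indeterminate form.
Combine the logarithms: ln(4x+23) − ln(4x) = ln((4x+23)/(4x)) = ln(1 + 23/(4x)) → ln(1) = 0.
Limit = 0.

Final answer: 0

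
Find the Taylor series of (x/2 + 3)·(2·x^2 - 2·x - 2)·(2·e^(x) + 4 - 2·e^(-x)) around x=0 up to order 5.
47·x^5/15 - 2·x^4/3 + 20·x^3 - 8·x^2 - 52·x - 24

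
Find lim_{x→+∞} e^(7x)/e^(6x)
This is an ∞/∞ indeterminate form as x → +∞.
Rewrite e^(7x)/e^(6x) = e^((7−6)x) = e^(x); the exponent coefficient is 1 > 0 so e^(x) → ∞.
Limit = ∞.

Final answer: ∞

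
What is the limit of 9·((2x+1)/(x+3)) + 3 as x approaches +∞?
Evaluate the dominant behaviour as x → +∞; each term tends to a finite value or vanishes.
Limit = 21.

Final answer: 21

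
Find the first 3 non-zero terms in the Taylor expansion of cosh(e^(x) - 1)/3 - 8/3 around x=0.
x^3/6 + x^2/6 - 7/3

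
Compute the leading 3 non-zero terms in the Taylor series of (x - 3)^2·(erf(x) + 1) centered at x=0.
x^2·(1 - 12/√(π)) + x·(-6 + 18/√(π)) + 9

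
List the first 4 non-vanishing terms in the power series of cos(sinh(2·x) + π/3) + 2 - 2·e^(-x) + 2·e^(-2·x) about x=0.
-7·x^3/3 + 2·x^2 + x·(-2 - √(3)) + 5/2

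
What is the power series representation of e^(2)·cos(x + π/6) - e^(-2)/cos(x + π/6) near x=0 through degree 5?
x^5·(-403·e^(-2)/540 - e^(2)/240) + x^4·(-17·√(3)·e^(-2)/36 + √(3)·e^(2)/48) + x^3·(-7·e^(-2)/9 + e^(2)/12) + x^2·(-√(3)·e^(2)/4 - 5·√(3)·e^(-2)/9) + x·(-e^(2)/2 - 2·e^(-2)/3) - 2·√(3)·e^(-2)/3 + √(3)·e^(2)/2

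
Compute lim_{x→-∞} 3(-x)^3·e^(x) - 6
The product is a 0·∞ indeterminate form at x → -∞.
Rewrite the product as 3(-x)^3 / e^(-x) (an ∞/∞ form) and apply L'Hôpital, or use the standard hierarchy e^(|x|) ≫ |(-x)^3| as x → -∞.
The indeterminate product → 0, so the limit = -6.

Final answer: -6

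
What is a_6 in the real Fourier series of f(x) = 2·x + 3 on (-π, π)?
a_6 = (1/π) ∫_{-π}^{π} f(x)·cos(6x) dx.
Evaluate the integral (use parity and integration by parts as needed): a_6 = 0.

Final answer: 0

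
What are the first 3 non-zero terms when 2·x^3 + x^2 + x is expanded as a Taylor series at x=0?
2·x^3 + x^2 + x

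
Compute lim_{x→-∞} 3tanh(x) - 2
Evaluate the dominant behaviour as x → -∞; each term tends to a finite value or vanishes.
Limit = -5.

Final answer: -5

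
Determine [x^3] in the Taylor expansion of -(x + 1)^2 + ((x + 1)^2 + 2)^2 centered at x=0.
Expand to order 3: -(x + 1)^2 + ((x + 1)^2 + 2)^2 = 4·x^3 + 9·x^2 + 10·x + 8 + O(x^4).
The coefficient of x^3 is 4.

Final answer: 4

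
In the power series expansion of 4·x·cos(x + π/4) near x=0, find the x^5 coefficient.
Expand to order 5: 4·x·cos(x + π/4) = √(2)·x^5/12 + √(2)·x^4/3 - √(2)·x^3 - 2·√(2)·x^2 + 2·√(2)·x + O(x^6).
The coefficient of x^5 is √(2)/12.

Final answer: √(2)/12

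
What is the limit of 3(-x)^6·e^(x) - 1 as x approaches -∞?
The product is a 0·∞ indeterminate form at x → -∞.
Rewrite the product as 3(-x)^6 / e^(-x) (an ∞/∞ form) and apply L'Hôpital, or use the standard hierarchy e^(|x|) ≫ |(-x)^6| as x → -∞.
The indeterminate product → 0, so the limit = -1.

Final answer: -1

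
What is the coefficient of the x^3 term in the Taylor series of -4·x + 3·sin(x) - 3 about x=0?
Expand to order 3: -4·x + 3·sin(x) - 3 = -x^3/2 - x - 3 + O(x^4).
The coefficient of x^3 is -1/2.

Final answer: -1/2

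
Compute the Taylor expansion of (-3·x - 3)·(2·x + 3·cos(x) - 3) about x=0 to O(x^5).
-3·x^4/8 + 9·x^3/2 - 3·x^2/2 - 6·x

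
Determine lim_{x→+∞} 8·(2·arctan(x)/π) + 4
Evaluate the dominant behaviour as x → +∞; each term tends to a finite value or vanishes.
Limit = 12.

Final answer: 12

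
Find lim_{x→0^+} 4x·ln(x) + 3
The product is a 0·∞ indeterminate form at x → 0⁺.
Rewrite the product as 4·ln(x) / x^(-1) and apply L'Hôpital, or use the standard hierarchy x^(-1) ≫ |ln x| as x → 0⁺.
The indeterminate product → 0, so the limit = 3.

Final answer: 3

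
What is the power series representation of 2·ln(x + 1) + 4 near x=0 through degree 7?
2·x^7/7 - x^6/3 + 2·x^5/5 - x^4/2 + 2·x^3/3 - x^2 + 2·x + 4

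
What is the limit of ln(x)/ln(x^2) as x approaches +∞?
This is an ∞/∞ indeterminate form as x → +∞.
Write ln(x^2) = 2·ln(x), reducing the quotient to 1/2.
Limit = 1/2.

Final answer: 1/2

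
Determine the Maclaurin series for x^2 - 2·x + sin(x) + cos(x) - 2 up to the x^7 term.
-x^7/5040 - x^6/720 + x^5/120 + x^4/24 - x^3/6 + x^2/2 - x - 1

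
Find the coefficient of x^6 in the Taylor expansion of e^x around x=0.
Expand to order 6: e^x = x^6/720 + x^5/120 + x^4/24 + x^3/6 + x^2/2 + x + 1 + O(x^7).
The coefficient of x^6 is 1/720.

Final answer: 1/720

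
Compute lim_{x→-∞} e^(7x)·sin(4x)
Evaluate the dominant behaviour as x → -∞; each term tends to a finite value or vanishes.
Limit = 0.

Final answer: 0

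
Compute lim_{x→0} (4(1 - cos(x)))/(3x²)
Both numerator and denominator → 0 as x → 0; this is a 0/0 indeterminate form.
Expand each to leading order near x = 0: numerator ~ 2·x^2, denominator ~ 3·x^2.
The limit of the ratio is 2/3.

Final answer: 2/3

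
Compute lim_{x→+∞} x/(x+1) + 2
Evaluate the dominant behaviour as x → +∞; each term tends to a finite value or vanishes.
Limit = 3.

Final answer: 3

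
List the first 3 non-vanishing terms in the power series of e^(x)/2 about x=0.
x^2/4 + x/2 + 1/2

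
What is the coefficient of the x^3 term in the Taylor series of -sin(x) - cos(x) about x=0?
Expand to order 3: -sin(x) - cos(x) = x^3/6 + x^2/2 - x - 1 + O(x^4).
The coefficient of x^3 is 1/6.

Final answer: 1/6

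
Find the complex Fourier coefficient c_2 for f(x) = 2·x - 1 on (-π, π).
Compute the real Fourier coefficients first: a_2 = 0, b_2 = -2.
Then c_2 = (a_2 − i·b_2)/2 = i.

Final answer: i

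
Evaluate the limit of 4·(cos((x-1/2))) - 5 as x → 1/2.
Direct substitution at x = 1/2 gives -1.

Final answer: -1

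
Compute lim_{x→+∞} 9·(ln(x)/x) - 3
Evaluate the dominant behaviour as x → +∞; each term tends to a finite value or vanishes.
Limit = -3.

Final answer: -3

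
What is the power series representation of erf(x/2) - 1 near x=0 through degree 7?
-x^7/(2688·√(π)) + x^5/(160·√(π)) - x^3/(12·√(π)) + x/√(π) - 1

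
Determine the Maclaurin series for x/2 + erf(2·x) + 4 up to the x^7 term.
-128·x^7/(21·√(π)) + 32·x^5/(5·√(π)) - 16·x^3/(3·√(π)) + x·(1/2 + 4/√(π)) + 4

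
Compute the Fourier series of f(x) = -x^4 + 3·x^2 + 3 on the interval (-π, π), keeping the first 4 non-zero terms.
(-60 + 8·π^2)·cos(x) + (6 - 2·π^2)·cos(2·x) + (-52/27 + 8·π^2/9)·cos(3·x) - π^4/5 + 3 + π^2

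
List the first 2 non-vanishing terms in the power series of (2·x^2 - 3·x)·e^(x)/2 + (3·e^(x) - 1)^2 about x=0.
21·x/2 + 4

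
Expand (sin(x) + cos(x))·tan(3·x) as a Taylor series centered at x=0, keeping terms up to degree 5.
1121·x^5/40 + 17·x^4/2 + 15·x^3/2 + 3·x^2 + 3·x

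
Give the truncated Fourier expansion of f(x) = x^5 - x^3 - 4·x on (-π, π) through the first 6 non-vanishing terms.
(-42·π^2 + 2·π^4 + 244)·sin(x) + (-π^4 - 5 + 6·π^2)·sin(2·x) + (-58·π^2/27 - 100/81 + 2·π^4/3)·sin(3·x) + (-π^4/2 + 101/64 + 9·π^2/8)·sin(4·x) + (-18·π^2/25 - 892/625 + 2·π^4/5)·sin(5·x) + (-π^4/3 + 101/81 + 14·π^2/27)·sin(6·x)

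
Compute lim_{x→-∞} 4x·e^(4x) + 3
The product is a 0·∞ indeterminate form at x → -∞.
Rewrite the product as 4x / e^(-4x) (an ∞/∞ form) and apply L'Hôpital, or use the standard hierarchy e^(4|x|) ≫ |x| as x → -∞.
The indeterminate product → 0, so the limit = 3.

Final answer: 3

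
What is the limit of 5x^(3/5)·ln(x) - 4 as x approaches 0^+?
The product is a 0·∞ indeterminate form at x → 0⁺.
Rewrite the product as 5·ln(x) / x^(-3/5) and apply L'Hôpital, or use the standard hierarchy x^(-3/5) ≫ |ln x| as x → 0⁺.
The indeterminate product → 0, so the limit = -4.

Final answer: -4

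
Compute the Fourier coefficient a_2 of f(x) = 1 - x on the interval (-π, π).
a_2 = (1/π) ∫_{-π}^{π} f(x)·cos(2x) dx.
Evaluate the integral (use parity and integration by parts as needed): a_2 = 0.

Final answer: 0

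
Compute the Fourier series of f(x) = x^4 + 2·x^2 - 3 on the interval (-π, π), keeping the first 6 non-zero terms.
(40 - 8·π^2)·cos(x) + (-1 + 2·π^2)·cos(2·x) + (-8·π^2/9 - 8/27)·cos(3·x) + (5/16 + π^2/2)·cos(4·x) + (-8·π^2/25 - 152/625)·cos(5·x) - 3 + 2·π^2/3 + π^4/5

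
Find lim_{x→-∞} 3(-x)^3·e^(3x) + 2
The product is a 0·∞ indeterminate form at x → -∞.
Rewrite the product as 3(-x)^3 / e^(-3x) (an ∞/∞ form) and apply L'Hôpital, or use the standard hierarchy e^(3|x|) ≫ |(-x)^3| as x → -∞.
The indeterminate product → 0, so the limit = 2.

Final answer: 2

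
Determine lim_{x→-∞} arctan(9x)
Evaluate the dominant behaviour as x → -∞; each term tends to a finite value or vanishes.
Limit = -π/2.

Final answer: -π/2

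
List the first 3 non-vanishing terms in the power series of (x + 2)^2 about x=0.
x^2 + 4·x + 4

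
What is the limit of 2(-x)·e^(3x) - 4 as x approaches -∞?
The product is a 0·∞ indeterminate form at x → -∞.
Rewrite the product as 2(-x) / e^(-3x) (an ∞/∞ form) and apply L'Hôpital, or use the standard hierarchy e^(3|x|) ≫ |(-x)| as x → -∞.
The indeterminate product → 0, so the limit = -4.

Final answer: -4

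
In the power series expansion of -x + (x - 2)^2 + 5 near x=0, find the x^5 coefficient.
Expand to order 5: -x + (x - 2)^2 + 5 = x^2 - 5·x + 9 + O(x^6).
The coefficient of x^5 is 0.

Final answer: 0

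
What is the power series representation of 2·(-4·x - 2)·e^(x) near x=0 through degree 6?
-13·x^6/180 - 11·x^5/30 - 3·x^4/2 - 14·x^3/3 - 10·x^2 - 12·x - 4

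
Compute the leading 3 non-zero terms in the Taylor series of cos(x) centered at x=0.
x^4/24 - x^2/2 + 1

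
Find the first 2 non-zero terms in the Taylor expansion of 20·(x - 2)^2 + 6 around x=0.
86 - 80·x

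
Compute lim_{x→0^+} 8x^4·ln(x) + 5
The product is a 0·∞ indeterminate form at x → 0⁺.
Rewrite the product as 8·ln(x) / x^(-4) and apply L'Hôpital, or use the standard hierarchy x^(-4) ≫ |ln x| as x → 0⁺.
The indeterminate product → 0, so the limit = 5.

Final answer: 5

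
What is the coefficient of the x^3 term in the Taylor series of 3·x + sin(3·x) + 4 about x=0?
Expand to order 3: 3·x + sin(3·x) + 4 = -9·x^3/2 + 6·x + 4 + O(x^4).
The coefficient of x^3 is -9/2.

Final answer: -9/2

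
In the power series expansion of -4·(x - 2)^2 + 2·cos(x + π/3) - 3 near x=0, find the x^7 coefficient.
Expand to order 7: -4·(x - 2)^2 + 2·cos(x + π/3) - 3 = √(3)·x^7/5040 - x^6/720 - √(3)·x^5/120 + x^4/24 + √(3)·x^3/6 - 9·x^2/2 + x·(16 - √(3)) - 18 + O(x^8).
The coefficient of x^7 is √(3)/5040.

Final answer: √(3)/5040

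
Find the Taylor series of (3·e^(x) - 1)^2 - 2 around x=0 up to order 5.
47·x^5/20 + 23·x^4/4 + 11·x^3 + 15·x^2 + 12·x + 2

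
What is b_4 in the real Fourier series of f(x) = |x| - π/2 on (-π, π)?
b_4 = (1/π) ∫_{-π}^{π} f(x)·sin(4x) dx.
Evaluate the integral (use parity and integration by parts as needed): b_4 = 0.

Final answer: 0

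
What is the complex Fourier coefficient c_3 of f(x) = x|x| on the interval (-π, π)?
Compute the real Fourier coefficients first: a_3 = 0, b_3 = (-8 + 18·π^2)/(27·π).
Then c_3 = (a_3 − i·b_3)/2 = -i·π/3 + 4·i/(27·π).

Final answer: -i·π/3 + 4·i/(27·π)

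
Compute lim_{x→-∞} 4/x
Evaluate the dominant behaviour as x → -∞; each term tends to a finite value or vanishes.
Limit = 0.

Final answer: 0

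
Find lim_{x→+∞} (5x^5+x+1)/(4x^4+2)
This is an ∞/∞ indeterminate form as x → +∞.
Divide numerator and denominator by x^5 and let the lower-order terms vanish; the numerator's degree 5 exceeds the denominator's degree 4, so the quotient diverges.
Limit = ∞.

Final answer: ∞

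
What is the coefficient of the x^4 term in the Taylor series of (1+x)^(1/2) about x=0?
Expand to order 4: (1+x)^(1/2) = -5·x^4/128 + x^3/16 - x^2/8 + x/2 + 1 + O(x^5).
The coefficient of x^4 is -5/128.

Final answer: -5/128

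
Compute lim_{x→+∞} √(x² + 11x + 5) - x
This is an ∞ − ∞ indeterminate form.
Multiply and divide by the conjugate √(x²+11x + 5) + x; the x² terms cancel, leaving (11x + 5)/(√(x²+11x + 5)+x) → 11/2.
Limit = 11/2.

Final answer: 11/2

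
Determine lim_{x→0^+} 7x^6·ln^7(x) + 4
The product is a 0·∞ indeterminate form at x → 0⁺.
Rewrite the product as 7·ln^7(x) / x^(-6) and apply L'Hôpital, or use the standard hierarchy x^(-6) ≫ |ln x|^7 as x → 0⁺.
The indeterminate product → 0, so the limit = 4.

Final answer: 4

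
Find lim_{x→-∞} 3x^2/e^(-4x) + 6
The quotient is an ∞/∞ indeterminate form as x → -∞.
Compare growth rates of the dominant terms (exponentials ≫ polynomials ≫ logarithms), or apply L'Hôpital's rule; the quotient → 0.
Adding the constant: 0 + 6 = 6. Limit = 6.

Final answer: 6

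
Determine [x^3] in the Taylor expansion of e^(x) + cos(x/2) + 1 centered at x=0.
Expand to order 3: e^(x) + cos(x/2) + 1 = x^3/6 + 3·x^2/8 + x + 3 + O(x^4).
The coefficient of x^3 is 1/6.

Final answer: 1/6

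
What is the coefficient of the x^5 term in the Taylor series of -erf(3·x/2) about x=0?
Expand to order 5: -erf(3·x/2) = -243·x^5/(160·√(π)) + 9·x^3/(4·√(π)) - 3·x/√(π) + O(x^6).
The coefficient of x^5 is -243/(160·√(π)).

Final answer: -243/(160·√(π))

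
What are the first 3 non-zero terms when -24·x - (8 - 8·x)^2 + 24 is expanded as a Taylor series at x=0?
-64·x^2 + 104·x - 40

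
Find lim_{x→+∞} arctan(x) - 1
Evaluate the dominant behaviour as x → +∞; each term tends to a finite value or vanishes.
Limit = -1 + π/2.

Final answer: -1 + π/2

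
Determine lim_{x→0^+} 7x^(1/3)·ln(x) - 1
The product is a 0·∞ indeterminate form at x → 0⁺.
Rewrite the product as 7·ln(x) / x^(-1/3) and apply L'Hôpital, or use the standard hierarchy x^(-1/3) ≫ |ln x| as x → 0⁺.
The indeterminate product → 0, so the limit = -1.

Final answer: -1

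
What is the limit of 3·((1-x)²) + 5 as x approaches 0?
Direct substitution at x = 0 gives 8.

Final answer: 8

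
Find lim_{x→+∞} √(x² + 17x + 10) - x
This is an ∞ − ∞ indeterminate form.
Multiply and divide by the conjugate √(x²+17x + 10) + x; the x² terms cancel, leaving (17x + 10)/(√(x²+17x + 10)+x) → 17/2.
Limit = 17/2.

Final answer: 17/2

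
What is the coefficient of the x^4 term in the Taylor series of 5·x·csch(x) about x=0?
Expand to order 4: 5·x·csch(x) = 7·x^4/72 - 5·x^2/6 + 5 + O(x^5).
The coefficient of x^4 is 7/72.

Final answer: 7/72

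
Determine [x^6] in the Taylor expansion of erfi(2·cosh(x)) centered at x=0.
Expand to order 6: erfi(2·cosh(x)) = 1201·x^6·e^(4)/(180·√(π)) + 25·x^4·e^(4)/(6·√(π)) + 2·x^2·e^(4)/√(π) + erfi(2) + O(x^7).
The coefficient of x^6 is 1201·e^(4)/(180·√(π)).

Final answer: 1201·e^(4)/(180·√(π))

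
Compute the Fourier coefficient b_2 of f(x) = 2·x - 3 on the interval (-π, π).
b_2 = (1/π) ∫_{-π}^{π} f(x)·sin(2x) dx.
Evaluate the integral (use parity and integration by parts as needed): b_2 = -2.

Final answer: -2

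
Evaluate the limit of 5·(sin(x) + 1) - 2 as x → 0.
Direct substitution at x = 0 gives 3.

Final answer: 3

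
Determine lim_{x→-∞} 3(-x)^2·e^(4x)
This is a 0·∞ indeterminate form at x → -∞.
Rewrite the product as 3(-x)^2 / e^(-4x) (an ∞/∞ form) and apply L'Hôpital, or use the standard hierarchy e^(4|x|) ≫ |(-x)^2| as x → -∞.
The indeterminate product → 0, so the limit = 0.

Final answer: 0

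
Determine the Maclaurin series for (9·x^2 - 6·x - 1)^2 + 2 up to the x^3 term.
-108·x^3 + 18·x^2 + 12·x + 3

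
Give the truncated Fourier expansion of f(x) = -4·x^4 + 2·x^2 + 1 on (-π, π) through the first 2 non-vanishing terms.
(-200 + 32·π^2)·cos(x) - 4·π^4/5 + 1 + 2·π^2/3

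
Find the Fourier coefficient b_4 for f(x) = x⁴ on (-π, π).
b_4 = (1/π) ∫_{-π}^{π} f(x)·sin(4x) dx.
Evaluate the integral (use parity and integration by parts as needed): b_4 = 0.

Final answer: 0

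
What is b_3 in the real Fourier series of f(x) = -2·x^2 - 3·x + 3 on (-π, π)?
b_3 = (1/π) ∫_{-π}^{π} f(x)·sin(3x) dx.
Evaluate the integral (use parity and integration by parts as needed): b_3 = -2.

Final answer: -2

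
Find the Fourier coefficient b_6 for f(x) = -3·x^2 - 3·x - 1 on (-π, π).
b_6 = (1/π) ∫_{-π}^{π} f(x)·sin(6x) dx.
Evaluate the integral (use parity and integration by parts as needed): b_6 = 1.

Final answer: 1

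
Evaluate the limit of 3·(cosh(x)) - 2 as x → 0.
Direct substitution at x = 0 gives 1.

Final answer: 1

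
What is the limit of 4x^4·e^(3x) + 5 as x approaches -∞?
The product is a 0·∞ indeterminate form at x → -∞.
Rewrite the product as 4x^4 / e^(-3x) (an ∞/∞ form) and apply L'Hôpital, or use the standard hierarchy e^(3|x|) ≫ |x^4| as x → -∞.
The indeterminate product → 0, so the limit = 5.

Final answer: 5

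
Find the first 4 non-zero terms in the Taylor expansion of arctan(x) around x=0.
-x^7/7 + x^5/5 - x^3/3 + x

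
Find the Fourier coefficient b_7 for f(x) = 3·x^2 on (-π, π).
b_7 = (1/π) ∫_{-π}^{π} f(x)·sin(7x) dx.
Evaluate the integral (use parity and integration by parts as needed): b_7 = 0.

Final answer: 0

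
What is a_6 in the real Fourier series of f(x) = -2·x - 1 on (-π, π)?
a_6 = (1/π) ∫_{-π}^{π} f(x)·cos(6x) dx.
Evaluate the integral (use parity and integration by parts as needed): a_6 = 0.

Final answer: 0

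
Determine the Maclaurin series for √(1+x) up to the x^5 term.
7·x^5/256 - 5·x^4/128 + x^3/16 - x^2/8 + x/2 + 1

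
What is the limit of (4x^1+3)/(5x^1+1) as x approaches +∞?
This is an ∞/∞ indeterminate form as x → +∞.
Divide numerator and denominator by x and let the lower-order terms vanish; the leading terms give 4/5.
Limit = 4/5.

Final answer: 4/5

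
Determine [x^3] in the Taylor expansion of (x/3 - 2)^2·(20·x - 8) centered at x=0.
Expand to order 3: (x/3 - 2)^2·(20·x - 8) = 20·x^3/9 - 248·x^2/9 + 272·x/3 - 32 + O(x^4).
The coefficient of x^3 is 20/9.

Final answer: 20/9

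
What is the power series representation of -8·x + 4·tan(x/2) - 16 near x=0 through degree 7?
17·x^7/10080 + x^5/60 + x^3/6 - 6·x - 16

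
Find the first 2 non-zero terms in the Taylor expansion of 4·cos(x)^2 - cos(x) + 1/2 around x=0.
7/2 - 7·x^2/2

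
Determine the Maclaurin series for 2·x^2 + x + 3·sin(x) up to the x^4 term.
-x^3/2 + 2·x^2 + 4·x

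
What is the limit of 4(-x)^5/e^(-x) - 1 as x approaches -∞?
The quotient is an ∞/∞ indeterminate form as x → -∞.
Compare growth rates of the dominant terms (exponentials ≫ polynomials ≫ logarithms), or apply L'Hôpital's rule; the quotient → 0.
Adding the constant: 0 - 1 = -1. Limit = -1.

Final answer: -1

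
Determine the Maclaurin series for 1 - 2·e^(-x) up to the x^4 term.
-x^4/12 + x^3/3 - x^2 + 2·x - 1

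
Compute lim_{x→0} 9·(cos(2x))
Direct substitution at x = 0 gives 9.

Final answer: 9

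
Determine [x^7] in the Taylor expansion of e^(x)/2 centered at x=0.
Expand to order 7: e^(x)/2 = x^7/10080 + x^6/1440 + x^5/240 + x^4/48 + x^3/12 + x^2/4 + x/2 + 1/2 + O(x^8).
The coefficient of x^7 is 1/10080.

Final answer: 1/10080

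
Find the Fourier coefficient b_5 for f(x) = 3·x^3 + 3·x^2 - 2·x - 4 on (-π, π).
b_5 = (1/π) ∫_{-π}^{π} f(x)·sin(5x) dx.
Evaluate the integral (use parity and integration by parts as needed): b_5 = -136/125 + 6·π^2/5.

Final answer: -136/125 + 6·π^2/5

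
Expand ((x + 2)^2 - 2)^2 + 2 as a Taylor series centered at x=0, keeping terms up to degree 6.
x^4 + 8·x^3 + 20·x^2 + 16·x + 6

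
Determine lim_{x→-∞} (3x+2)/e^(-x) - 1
The quotient is an ∞/∞ indeterminate form as x → -∞.
Compare growth rates of the dominant terms (exponentials ≫ polynomials ≫ logarithms), or apply L'Hôpital's rule; the quotient → 0.
Adding the constant: 0 - 1 = -1. Limit = -1.

Final answer: -1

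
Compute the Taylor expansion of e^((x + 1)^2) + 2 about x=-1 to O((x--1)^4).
3 + (x + 1)^2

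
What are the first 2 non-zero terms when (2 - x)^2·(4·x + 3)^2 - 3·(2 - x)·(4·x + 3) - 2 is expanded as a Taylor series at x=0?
45·x + 16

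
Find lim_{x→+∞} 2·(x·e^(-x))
Evaluate the dominant behaviour as x → +∞; each term tends to a finite value or vanishes.
Limit = 0.

Final answer: 0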